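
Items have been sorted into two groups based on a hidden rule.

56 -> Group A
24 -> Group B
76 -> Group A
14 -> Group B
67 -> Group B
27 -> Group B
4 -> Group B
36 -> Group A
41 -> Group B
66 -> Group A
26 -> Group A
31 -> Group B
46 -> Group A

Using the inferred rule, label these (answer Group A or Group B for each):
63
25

All 'Group A' examples share one property — ends in digit 6 — and every 'Group B' example lacks it.
Group B: 63, since last digit 3.
Group B: 25, since last digit 5.

Group B, Group B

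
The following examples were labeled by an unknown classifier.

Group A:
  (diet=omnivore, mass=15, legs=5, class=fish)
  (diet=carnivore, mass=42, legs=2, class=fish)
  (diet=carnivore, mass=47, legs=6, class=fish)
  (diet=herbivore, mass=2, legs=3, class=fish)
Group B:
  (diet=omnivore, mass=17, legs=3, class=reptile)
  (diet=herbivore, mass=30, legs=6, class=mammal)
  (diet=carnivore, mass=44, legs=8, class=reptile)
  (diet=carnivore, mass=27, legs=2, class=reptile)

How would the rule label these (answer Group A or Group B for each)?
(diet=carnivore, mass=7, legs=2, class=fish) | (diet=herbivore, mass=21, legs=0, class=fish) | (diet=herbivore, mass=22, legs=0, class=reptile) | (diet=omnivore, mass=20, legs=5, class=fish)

Group A, Group A, Group B, Group A

Looking at the examples, the only property every 'Group A' case has and every 'Group B' case lacks is: class is fish.
(diet=carnivore, mass=7, legs=2, class=fish): class is fish, matches → Group A.
(diet=herbivore, mass=21, legs=0, class=fish): class is fish, matches → Group A.
(diet=herbivore, mass=22, legs=0, class=reptile): class is reptile, fails this test → Group B.
(diet=omnivore, mass=20, legs=5, class=fish): class is fish, matches → Group A.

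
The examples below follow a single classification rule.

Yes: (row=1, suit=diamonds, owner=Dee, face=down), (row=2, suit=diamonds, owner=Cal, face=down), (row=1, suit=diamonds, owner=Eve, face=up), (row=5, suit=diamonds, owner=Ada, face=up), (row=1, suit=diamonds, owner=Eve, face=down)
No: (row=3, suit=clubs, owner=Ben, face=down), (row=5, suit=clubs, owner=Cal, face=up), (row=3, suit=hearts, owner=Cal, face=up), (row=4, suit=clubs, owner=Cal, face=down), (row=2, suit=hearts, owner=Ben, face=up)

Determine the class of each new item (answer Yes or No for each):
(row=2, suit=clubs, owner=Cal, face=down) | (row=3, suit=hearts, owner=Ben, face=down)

No, No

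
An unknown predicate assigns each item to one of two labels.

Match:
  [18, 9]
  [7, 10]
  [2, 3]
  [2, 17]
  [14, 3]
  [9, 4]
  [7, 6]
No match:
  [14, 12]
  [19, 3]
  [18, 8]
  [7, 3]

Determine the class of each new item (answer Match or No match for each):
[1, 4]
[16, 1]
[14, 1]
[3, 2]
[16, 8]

Checking candidate rules against both groups, what survives is: sum is odd.
[1, 4] — 1+4 = 5, hence Match.
[16, 1] — 16+1 = 17, hence Match.
[14, 1] — 14+1 = 15, hence Match.
[3, 2] — 3+2 = 5, hence Match.
[16, 8] — 16+8 = 24, hence No match.

Match, Match, Match, Match, No match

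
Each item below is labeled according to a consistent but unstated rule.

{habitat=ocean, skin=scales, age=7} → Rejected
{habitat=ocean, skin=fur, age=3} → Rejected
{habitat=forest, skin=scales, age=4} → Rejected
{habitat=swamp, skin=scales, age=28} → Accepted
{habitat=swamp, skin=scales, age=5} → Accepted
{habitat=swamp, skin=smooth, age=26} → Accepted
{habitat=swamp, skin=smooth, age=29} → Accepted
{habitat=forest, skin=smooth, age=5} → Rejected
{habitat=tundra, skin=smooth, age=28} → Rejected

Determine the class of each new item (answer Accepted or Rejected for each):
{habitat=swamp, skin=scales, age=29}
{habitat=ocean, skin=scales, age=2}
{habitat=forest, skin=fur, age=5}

Accepted, Rejected, Rejected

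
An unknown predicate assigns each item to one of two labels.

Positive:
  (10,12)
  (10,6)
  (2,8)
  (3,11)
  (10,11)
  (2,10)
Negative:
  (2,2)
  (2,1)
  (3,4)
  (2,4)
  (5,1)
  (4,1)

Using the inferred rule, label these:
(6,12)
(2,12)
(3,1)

Positive, Positive, Negative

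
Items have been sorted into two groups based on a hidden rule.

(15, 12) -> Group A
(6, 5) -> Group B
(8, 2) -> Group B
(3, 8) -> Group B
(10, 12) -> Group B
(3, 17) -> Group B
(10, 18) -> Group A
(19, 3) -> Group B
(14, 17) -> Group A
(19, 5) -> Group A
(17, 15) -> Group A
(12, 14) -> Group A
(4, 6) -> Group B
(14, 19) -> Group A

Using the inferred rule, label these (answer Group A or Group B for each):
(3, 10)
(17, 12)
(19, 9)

All 'Group A' examples share one property — sum ≥ 24 — and every 'Group B' example lacks it.
(3, 10): 3+10 = 13, does not pass → Group B.
(17, 12): 17+12 = 29, meets the rule → Group A.
(19, 9): 19+9 = 28, meets the rule → Group A.

Group B, Group A, Group A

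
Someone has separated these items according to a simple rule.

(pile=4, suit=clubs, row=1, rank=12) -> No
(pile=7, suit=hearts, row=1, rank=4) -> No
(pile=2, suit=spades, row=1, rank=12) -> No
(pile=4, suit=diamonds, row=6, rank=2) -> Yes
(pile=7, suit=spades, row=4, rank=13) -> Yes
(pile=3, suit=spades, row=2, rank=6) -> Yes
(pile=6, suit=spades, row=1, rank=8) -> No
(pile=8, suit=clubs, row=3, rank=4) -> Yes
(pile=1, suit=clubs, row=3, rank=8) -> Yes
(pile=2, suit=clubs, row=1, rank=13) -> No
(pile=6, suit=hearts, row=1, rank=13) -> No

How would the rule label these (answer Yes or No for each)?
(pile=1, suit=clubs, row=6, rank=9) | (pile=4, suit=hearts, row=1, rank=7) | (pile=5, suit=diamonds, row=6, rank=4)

Yes, No, Yes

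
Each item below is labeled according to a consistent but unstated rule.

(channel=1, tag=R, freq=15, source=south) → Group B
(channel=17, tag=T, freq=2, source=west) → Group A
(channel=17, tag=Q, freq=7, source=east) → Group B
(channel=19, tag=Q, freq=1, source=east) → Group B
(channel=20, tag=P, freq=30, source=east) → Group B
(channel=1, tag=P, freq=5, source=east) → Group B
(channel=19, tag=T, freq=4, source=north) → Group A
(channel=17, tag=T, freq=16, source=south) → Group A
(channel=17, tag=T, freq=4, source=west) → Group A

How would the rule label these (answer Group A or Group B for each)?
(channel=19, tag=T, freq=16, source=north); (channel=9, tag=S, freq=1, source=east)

'Group A' ⟺ tag is T.

Group A, Group B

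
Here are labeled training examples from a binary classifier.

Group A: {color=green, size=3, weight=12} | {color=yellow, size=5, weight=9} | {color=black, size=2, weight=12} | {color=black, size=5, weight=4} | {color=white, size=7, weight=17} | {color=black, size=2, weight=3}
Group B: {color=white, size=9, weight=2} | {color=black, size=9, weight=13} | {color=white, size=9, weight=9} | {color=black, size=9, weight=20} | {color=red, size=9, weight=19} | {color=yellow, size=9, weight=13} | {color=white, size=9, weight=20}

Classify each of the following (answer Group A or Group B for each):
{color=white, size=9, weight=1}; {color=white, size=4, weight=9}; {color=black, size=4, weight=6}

A rule that fits every label: size ≤ 7 — true of each 'Group A' example, false of each 'Group B' one.

Group B, Group A, Group A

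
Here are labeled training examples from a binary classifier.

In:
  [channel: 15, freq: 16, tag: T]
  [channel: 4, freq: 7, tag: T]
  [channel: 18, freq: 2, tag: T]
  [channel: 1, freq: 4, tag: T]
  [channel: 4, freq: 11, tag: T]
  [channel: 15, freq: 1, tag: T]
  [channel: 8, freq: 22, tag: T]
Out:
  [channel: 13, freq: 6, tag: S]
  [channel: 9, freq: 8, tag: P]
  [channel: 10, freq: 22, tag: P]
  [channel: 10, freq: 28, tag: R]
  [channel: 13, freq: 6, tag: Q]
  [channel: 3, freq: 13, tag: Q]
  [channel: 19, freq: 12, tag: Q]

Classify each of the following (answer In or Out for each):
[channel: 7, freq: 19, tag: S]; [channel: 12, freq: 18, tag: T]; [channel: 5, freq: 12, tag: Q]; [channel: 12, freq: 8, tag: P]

Out, In, Out, Out

Comparing the two groups points to one rule — tag is T.
[channel: 7, freq: 19, tag: S] → tag is S → Out.
[channel: 12, freq: 18, tag: T] → tag is T → In.
[channel: 5, freq: 12, tag: Q] → tag is Q → Out.
[channel: 12, freq: 8, tag: P] → tag is P → Out.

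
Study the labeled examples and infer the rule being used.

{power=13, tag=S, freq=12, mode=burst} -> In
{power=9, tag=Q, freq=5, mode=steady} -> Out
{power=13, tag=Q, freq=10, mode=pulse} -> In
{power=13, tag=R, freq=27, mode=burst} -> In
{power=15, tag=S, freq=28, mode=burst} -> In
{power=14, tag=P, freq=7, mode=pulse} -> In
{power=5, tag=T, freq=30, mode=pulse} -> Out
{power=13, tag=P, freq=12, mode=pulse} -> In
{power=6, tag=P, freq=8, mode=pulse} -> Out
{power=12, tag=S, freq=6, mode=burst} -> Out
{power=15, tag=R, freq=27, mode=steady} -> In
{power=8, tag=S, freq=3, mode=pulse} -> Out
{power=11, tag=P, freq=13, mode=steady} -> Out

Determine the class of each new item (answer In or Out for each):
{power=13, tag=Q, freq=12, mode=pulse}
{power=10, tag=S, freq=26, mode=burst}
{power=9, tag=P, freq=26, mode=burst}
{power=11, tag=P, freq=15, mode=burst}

In, Out, Out, Out

A rule that fits every label: power ≥ 13 — true of each 'In' example, false of each 'Out' one.
{power=13, tag=Q, freq=12, mode=pulse} → power = 13 → In. {power=10, tag=S, freq=26, mode=burst} → power = 10 → Out. {power=9, tag=P, freq=26, mode=burst} → power = 9 → Out. {power=11, tag=P, freq=15, mode=burst} → power = 11 → Out.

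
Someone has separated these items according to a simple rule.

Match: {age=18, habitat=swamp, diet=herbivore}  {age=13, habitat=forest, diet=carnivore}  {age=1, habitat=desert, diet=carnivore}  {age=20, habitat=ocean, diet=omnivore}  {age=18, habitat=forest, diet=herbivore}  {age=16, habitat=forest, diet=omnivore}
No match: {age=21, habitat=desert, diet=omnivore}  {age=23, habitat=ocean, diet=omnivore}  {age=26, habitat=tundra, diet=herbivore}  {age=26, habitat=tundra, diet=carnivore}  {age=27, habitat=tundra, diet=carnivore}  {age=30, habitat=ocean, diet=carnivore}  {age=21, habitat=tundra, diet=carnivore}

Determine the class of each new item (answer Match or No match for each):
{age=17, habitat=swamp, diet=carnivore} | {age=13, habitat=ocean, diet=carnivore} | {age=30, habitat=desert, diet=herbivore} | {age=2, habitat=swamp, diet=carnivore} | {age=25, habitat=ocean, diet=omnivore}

The distinguishing property — age ≤ 20 — holds for all the 'Match' cases and none of the 'No match' cases.
{age=17, habitat=swamp, diet=carnivore} — age = 17, hence Match.
{age=13, habitat=ocean, diet=carnivore} — age = 13, hence Match.
{age=30, habitat=desert, diet=herbivore} — age = 30, hence No match.
{age=2, habitat=swamp, diet=carnivore} — age = 2, hence Match.
{age=25, habitat=ocean, diet=omnivore} — age = 25, hence No match.

Match, Match, No match, Match, No match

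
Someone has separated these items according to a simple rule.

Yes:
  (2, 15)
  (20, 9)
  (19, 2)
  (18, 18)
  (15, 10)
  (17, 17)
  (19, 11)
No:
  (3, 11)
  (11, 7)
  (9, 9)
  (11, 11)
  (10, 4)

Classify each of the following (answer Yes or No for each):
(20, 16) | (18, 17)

Rule: max ≥ 15. This holds for each 'Yes' example and fails for each 'No' one.
Yes: (20, 16), since max 20. Yes: (18, 17), since max 18.

Yes, Yes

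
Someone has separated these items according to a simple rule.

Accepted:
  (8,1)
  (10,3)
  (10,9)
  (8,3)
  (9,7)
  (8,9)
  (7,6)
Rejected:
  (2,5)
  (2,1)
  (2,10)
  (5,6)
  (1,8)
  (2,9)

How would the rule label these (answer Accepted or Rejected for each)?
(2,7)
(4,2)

Rule: first ≥ 6. This holds for each 'Accepted' example and fails for each 'Rejected' one.
(2,7): first 2, doesn't match → Rejected.
(4,2): first 4, doesn't match → Rejected.

Rejected, Rejected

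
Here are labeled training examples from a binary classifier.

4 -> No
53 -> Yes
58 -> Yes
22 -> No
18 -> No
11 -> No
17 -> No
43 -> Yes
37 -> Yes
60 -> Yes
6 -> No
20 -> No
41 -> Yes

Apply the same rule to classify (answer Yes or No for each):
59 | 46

Yes, Yes

The common property of the 'Yes' items is: at least 37. No 'No' item has it.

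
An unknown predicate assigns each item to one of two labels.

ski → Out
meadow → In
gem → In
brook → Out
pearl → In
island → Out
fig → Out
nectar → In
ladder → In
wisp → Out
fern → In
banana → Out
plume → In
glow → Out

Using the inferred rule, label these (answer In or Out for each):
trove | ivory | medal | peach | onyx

In, Out, In, In, Out

Looking at the examples, the only property every 'In' case has and every 'Out' case lacks is: contains 'e'.
trove → has 'e' → In.
ivory → no 'e' → Out.
medal → has 'e' → In.
peach → has 'e' → In.
onyx → no 'e' → Out.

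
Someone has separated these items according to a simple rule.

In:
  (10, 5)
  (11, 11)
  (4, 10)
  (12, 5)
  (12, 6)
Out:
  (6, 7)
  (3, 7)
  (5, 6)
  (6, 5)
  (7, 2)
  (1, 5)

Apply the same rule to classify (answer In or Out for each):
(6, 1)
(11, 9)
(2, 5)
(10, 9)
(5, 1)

The common property of the 'In' items is: sum ≥ 14. No 'Out' item has it.
(6, 1): Out (6+1 = 7). (11, 9): In (11+9 = 20). (2, 5): Out (2+5 = 7). (10, 9): In (10+9 = 19). (5, 1): Out (5+1 = 6).

Out, In, Out, In, Out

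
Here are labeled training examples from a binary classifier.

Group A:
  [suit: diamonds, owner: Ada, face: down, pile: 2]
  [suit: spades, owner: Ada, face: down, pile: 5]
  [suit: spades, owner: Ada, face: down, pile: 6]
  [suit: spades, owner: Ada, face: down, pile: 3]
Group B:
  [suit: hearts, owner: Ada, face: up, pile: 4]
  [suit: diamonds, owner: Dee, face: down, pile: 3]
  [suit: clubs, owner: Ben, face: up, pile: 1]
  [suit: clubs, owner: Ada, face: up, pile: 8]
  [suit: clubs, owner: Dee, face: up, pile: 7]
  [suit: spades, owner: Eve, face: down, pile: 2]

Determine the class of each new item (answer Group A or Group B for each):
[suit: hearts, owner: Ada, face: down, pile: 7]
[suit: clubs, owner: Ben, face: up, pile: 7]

One predicate separates the groups cleanly: face is down AND owner is Ada.
[suit: hearts, owner: Ada, face: down, pile: 7]: Group A (face is down, owner is Ada). [suit: clubs, owner: Ben, face: up, pile: 7]: Group B (face is up, owner is Ben).

Group A, Group B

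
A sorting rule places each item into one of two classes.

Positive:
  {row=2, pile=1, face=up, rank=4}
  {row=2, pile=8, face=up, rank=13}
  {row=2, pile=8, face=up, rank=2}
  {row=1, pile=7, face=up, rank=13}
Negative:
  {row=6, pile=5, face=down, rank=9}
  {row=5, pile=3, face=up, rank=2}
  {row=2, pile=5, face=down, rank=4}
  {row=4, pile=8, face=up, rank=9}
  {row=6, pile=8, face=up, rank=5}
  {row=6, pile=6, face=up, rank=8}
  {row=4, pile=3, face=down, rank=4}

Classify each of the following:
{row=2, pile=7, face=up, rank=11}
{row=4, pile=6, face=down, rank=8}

Positive, Negative

A rule that fits every label: face is up AND row ≤ 2 — true of each 'Positive' example, false of each 'Negative' one.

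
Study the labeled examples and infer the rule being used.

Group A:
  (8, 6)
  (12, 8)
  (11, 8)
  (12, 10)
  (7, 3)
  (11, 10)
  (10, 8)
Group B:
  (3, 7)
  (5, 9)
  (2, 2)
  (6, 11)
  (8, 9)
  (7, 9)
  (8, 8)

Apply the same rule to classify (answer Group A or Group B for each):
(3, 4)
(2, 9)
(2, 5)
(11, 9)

The rule appears to be: first > second.
(3, 4) — 3 < 4, hence Group B.
(2, 9) — 2 < 9, hence Group B.
(2, 5) — 2 < 5, hence Group B.
(11, 9) — 11 > 9, hence Group A.

Group B, Group B, Group B, Group A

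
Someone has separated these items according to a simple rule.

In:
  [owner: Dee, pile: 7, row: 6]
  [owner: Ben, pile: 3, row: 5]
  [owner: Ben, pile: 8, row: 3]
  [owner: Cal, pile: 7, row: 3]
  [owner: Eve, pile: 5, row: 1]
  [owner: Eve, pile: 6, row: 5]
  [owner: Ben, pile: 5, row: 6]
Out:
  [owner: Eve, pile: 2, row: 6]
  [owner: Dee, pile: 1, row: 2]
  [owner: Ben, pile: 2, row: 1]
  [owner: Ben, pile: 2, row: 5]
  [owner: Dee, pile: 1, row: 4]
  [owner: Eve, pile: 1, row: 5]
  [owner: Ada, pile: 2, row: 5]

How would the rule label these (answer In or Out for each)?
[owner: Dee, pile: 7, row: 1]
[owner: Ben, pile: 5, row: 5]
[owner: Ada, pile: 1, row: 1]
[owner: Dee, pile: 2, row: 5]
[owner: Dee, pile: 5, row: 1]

The pattern is that an item is 'In' exactly when: pile ≥ 3.
In: [owner: Dee, pile: 7, row: 1], since pile = 7. In: [owner: Ben, pile: 5, row: 5], since pile = 5. Out: [owner: Ada, pile: 1, row: 1], since pile = 1. Out: [owner: Dee, pile: 2, row: 5], since pile = 2. In: [owner: Dee, pile: 5, row: 1], since pile = 5.

In, In, Out, Out, In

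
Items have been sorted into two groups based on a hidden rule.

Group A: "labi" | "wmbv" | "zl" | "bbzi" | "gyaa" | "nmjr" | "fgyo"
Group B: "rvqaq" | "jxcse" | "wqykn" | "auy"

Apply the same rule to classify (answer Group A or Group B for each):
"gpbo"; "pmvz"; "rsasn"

Group A, Group A, Group B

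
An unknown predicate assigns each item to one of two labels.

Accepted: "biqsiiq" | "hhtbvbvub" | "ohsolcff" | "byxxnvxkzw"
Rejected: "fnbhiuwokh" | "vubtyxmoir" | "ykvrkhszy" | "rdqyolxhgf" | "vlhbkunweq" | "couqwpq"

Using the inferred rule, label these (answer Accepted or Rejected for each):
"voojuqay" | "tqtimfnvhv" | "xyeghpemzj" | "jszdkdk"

Accepted, Rejected, Rejected, Rejected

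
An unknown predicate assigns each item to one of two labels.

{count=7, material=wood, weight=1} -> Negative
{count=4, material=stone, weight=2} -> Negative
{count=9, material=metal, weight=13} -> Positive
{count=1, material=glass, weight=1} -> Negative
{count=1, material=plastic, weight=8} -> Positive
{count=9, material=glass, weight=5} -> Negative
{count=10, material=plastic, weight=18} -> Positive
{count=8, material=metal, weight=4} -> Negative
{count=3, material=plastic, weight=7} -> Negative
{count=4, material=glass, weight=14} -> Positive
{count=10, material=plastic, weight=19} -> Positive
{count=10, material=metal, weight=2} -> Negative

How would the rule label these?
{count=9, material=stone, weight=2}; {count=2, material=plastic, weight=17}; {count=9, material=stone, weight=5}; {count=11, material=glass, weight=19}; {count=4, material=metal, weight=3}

Negative, Positive, Negative, Positive, Negative

The distinguishing property — weight ≥ 8 — holds for all the 'Positive' cases and none of the 'Negative' cases.
{count=9, material=stone, weight=2} → weight = 2 → Negative.
{count=2, material=plastic, weight=17} → weight = 17 → Positive.
{count=9, material=stone, weight=5} → weight = 5 → Negative.
{count=11, material=glass, weight=19} → weight = 19 → Positive.
{count=4, material=metal, weight=3} → weight = 3 → Negative.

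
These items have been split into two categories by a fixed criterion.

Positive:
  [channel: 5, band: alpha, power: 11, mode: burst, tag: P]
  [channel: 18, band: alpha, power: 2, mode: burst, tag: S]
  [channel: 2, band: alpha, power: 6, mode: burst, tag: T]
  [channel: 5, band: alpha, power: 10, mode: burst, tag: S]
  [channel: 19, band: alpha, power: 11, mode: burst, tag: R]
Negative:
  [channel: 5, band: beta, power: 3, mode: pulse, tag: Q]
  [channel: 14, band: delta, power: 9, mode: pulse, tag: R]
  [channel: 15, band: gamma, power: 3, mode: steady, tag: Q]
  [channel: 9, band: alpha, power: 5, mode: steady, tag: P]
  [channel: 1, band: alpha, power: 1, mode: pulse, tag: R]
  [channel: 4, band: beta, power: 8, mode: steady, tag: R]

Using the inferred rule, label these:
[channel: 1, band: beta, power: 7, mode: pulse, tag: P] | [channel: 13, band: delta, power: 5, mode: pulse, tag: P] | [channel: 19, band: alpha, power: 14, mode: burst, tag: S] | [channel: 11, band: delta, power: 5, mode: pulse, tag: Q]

Negative, Negative, Positive, Negative

Looking at the examples, the only property every 'Positive' case has and every 'Negative' case lacks is: mode is burst.
[channel: 1, band: beta, power: 7, mode: pulse, tag: P]: mode is pulse — does not satisfy this, so Negative. [channel: 13, band: delta, power: 5, mode: pulse, tag: P]: mode is pulse — does not satisfy this, so Negative. [channel: 19, band: alpha, power: 14, mode: burst, tag: S]: mode is burst — qualifies, so Positive. [channel: 11, band: delta, power: 5, mode: pulse, tag: Q]: mode is pulse — does not satisfy this, so Negative.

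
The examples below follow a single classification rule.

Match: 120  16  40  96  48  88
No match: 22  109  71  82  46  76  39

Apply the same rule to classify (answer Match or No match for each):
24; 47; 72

Rule: multiple of 8. This holds for each 'Match' example and fails for each 'No match' one.

Match, No match, Match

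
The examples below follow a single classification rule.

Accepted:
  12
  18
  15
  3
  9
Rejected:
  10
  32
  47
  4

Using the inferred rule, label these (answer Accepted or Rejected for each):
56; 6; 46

A rule that fits every label: multiple of 3 — true of each 'Accepted' example, false of each 'Rejected' one.
56: 56 = 3·18 + 2 — does not fit, so Rejected. 6: 6 = 3·2 — matches, so Accepted. 46: 46 = 3·15 + 1 — does not fit, so Rejected.

Rejected, Accepted, Rejected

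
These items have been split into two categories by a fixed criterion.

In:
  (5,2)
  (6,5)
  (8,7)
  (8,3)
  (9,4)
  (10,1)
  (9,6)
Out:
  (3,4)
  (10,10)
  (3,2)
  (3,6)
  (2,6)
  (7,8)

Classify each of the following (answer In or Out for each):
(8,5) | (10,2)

In, In

A rule that fits every label: first > second AND sum ≥ 7 — true of each 'In' example, false of each 'Out' one.
(8,5) — 8 > 5, 8+5 = 13, hence In. (10,2) — 10 > 2, 10+2 = 12, hence In.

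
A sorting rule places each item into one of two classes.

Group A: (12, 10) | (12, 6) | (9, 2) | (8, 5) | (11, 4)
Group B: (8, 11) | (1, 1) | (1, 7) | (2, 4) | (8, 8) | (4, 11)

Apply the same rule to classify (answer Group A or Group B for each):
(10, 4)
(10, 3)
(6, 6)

Group A, Group A, Group B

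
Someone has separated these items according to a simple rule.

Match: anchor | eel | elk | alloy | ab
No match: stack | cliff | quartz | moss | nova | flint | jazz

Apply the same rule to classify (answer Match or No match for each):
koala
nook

No match, No match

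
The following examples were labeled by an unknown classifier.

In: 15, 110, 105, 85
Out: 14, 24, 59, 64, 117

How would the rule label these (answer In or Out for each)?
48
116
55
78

Out, Out, In, Out

The pattern is that an item is 'In' exactly when: multiple of 5.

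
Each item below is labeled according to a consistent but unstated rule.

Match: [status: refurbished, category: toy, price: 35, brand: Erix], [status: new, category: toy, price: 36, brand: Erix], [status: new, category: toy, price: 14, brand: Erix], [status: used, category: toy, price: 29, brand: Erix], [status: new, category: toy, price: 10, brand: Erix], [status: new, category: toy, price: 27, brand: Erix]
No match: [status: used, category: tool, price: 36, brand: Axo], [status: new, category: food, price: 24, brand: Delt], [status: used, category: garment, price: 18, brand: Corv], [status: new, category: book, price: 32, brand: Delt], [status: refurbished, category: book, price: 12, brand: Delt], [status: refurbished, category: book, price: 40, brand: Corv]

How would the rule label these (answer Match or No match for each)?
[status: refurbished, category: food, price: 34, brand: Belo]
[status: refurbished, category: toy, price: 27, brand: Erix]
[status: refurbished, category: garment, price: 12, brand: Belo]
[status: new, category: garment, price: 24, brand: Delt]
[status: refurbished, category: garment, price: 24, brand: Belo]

No match, Match, No match, No match, No match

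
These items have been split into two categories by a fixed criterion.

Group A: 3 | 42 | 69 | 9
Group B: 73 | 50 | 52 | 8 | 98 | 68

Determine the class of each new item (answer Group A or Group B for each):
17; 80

Every 'Group A' example satisfies: multiple of 3. None of the 'Group B' examples do.
17 — 17 = 3·5 + 2, hence Group B.
80 — 80 = 3·26 + 2, hence Group B.

Group B, Group B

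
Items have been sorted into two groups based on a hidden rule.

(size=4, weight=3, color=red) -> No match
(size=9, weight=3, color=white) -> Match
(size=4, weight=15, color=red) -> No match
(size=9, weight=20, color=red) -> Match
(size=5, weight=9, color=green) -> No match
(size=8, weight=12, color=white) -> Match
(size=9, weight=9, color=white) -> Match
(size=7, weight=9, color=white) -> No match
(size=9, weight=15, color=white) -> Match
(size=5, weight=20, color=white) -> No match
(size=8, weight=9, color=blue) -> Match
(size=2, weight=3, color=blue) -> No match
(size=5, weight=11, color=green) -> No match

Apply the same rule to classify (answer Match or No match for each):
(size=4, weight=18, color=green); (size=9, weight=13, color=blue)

No match, Match

Rule: size ≥ 8. This holds for each 'Match' example and fails for each 'No match' one.
(size=4, weight=18, color=green): size = 4, does not fit → No match. (size=9, weight=13, color=blue): size = 9, fits → Match.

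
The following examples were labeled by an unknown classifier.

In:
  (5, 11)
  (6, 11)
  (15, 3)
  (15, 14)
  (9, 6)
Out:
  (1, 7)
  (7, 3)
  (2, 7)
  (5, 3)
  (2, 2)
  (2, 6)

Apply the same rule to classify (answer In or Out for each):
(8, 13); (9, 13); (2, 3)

In, In, Out

A rule that fits every label: sum ≥ 15 — true of each 'In' example, false of each 'Out' one.
(8, 13) → 8+13 = 21 → In. (9, 13) → 9+13 = 22 → In. (2, 3) → 2+3 = 5 → Out.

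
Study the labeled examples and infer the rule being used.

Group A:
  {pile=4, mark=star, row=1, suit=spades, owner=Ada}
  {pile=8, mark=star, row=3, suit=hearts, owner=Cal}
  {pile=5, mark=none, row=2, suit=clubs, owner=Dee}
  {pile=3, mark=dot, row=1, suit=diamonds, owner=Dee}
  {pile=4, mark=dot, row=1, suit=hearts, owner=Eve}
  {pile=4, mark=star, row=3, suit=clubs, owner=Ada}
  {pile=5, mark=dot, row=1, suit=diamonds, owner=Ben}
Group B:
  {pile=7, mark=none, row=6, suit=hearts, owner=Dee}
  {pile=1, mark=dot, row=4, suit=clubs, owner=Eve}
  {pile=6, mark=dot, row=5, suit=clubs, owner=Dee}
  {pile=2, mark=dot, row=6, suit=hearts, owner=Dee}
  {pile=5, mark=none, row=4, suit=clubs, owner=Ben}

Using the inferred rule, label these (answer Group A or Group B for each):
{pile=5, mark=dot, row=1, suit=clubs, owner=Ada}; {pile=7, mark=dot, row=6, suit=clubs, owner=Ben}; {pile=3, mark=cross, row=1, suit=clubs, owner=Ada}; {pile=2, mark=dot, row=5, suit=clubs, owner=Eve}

Group A, Group B, Group A, Group B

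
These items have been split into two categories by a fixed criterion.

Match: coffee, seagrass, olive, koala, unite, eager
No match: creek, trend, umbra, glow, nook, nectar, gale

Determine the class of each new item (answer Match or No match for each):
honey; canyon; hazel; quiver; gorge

The pattern is that an item is 'Match' exactly when: has ≥ 3 vowels.
No match: honey, since 2 vowels. No match: canyon, since 2 vowels. No match: hazel, since 2 vowels. Match: quiver, since 3 vowels. No match: gorge, since 2 vowels.

No match, No match, No match, Match, No match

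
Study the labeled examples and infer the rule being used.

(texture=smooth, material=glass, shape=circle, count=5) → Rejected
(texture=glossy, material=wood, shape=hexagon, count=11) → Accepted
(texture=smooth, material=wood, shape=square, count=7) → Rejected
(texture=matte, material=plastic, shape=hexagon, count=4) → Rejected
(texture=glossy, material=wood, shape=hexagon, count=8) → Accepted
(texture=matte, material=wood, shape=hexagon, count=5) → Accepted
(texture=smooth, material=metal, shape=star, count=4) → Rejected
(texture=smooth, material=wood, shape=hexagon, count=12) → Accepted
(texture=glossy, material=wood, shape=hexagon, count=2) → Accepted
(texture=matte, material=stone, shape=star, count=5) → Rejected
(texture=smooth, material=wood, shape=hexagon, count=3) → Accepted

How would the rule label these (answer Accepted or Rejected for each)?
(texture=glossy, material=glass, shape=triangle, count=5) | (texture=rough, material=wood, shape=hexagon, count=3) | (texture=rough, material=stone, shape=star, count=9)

Rejected, Accepted, Rejected

The pattern is that an item is 'Accepted' exactly when: shape is hexagon AND material is wood.
(texture=glossy, material=glass, shape=triangle, count=5): shape is triangle, material is glass — does not fit, so Rejected.
(texture=rough, material=wood, shape=hexagon, count=3): shape is hexagon, material is wood — passes, so Accepted.
(texture=rough, material=stone, shape=star, count=9): shape is star, material is stone — does not fit, so Rejected.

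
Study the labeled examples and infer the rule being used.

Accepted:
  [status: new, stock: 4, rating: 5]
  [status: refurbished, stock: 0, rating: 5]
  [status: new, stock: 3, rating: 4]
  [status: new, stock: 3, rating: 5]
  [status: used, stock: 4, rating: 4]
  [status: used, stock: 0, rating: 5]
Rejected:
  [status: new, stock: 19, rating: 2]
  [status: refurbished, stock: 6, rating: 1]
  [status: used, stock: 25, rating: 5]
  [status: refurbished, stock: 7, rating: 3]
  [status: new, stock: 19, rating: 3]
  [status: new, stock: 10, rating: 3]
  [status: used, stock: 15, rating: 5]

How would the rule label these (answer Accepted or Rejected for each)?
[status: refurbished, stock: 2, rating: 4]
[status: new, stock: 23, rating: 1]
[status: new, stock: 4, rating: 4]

Accepted, Rejected, Accepted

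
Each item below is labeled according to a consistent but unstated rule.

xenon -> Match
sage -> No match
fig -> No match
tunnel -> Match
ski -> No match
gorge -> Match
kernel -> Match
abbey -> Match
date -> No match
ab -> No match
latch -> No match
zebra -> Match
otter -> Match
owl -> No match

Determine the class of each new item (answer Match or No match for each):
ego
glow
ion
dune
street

Rule: length ≥ 5 AND contains 'e'. This holds for each 'Match' example and fails for each 'No match' one.

No match, No match, No match, No match, Match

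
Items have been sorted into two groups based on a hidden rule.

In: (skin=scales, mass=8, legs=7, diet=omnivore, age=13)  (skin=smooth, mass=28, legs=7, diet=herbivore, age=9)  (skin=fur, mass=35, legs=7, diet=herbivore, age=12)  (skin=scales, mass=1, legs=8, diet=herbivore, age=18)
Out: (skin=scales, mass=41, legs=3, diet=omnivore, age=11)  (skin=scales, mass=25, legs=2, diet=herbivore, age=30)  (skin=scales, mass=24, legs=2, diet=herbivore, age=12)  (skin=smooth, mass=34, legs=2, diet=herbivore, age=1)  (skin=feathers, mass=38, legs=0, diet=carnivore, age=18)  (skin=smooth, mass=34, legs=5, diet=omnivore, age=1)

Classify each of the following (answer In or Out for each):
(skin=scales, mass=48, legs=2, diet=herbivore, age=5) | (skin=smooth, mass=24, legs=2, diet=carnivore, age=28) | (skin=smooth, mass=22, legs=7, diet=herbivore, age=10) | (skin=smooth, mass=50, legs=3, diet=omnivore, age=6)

'In' ⟺ legs ≥ 7.
(skin=scales, mass=48, legs=2, diet=herbivore, age=5) — legs = 2, hence Out.
(skin=smooth, mass=24, legs=2, diet=carnivore, age=28) — legs = 2, hence Out.
(skin=smooth, mass=22, legs=7, diet=herbivore, age=10) — legs = 7, hence In.
(skin=smooth, mass=50, legs=3, diet=omnivore, age=6) — legs = 3, hence Out.

Out, Out, In, Out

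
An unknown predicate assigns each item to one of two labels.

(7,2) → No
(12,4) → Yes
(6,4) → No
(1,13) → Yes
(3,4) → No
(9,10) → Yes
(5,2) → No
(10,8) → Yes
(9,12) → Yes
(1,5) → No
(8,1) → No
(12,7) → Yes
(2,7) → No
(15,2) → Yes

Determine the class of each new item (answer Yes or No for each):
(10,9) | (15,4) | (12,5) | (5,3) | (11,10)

A rule that fits every label: sum ≥ 14 — true of each 'Yes' example, false of each 'No' one.
Yes: (10,9), since 10+9 = 19.
Yes: (15,4), since 15+4 = 19.
Yes: (12,5), since 12+5 = 17.
No: (5,3), since 5+3 = 8.
Yes: (11,10), since 11+10 = 21.

Yes, Yes, Yes, No, Yes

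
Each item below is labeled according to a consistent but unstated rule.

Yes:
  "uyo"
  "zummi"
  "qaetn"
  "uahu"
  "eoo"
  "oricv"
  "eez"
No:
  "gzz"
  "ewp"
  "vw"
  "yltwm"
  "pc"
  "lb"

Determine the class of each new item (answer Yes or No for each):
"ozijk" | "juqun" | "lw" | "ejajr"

Yes, Yes, No, Yes

One predicate separates the groups cleanly: has ≥ 2 vowels.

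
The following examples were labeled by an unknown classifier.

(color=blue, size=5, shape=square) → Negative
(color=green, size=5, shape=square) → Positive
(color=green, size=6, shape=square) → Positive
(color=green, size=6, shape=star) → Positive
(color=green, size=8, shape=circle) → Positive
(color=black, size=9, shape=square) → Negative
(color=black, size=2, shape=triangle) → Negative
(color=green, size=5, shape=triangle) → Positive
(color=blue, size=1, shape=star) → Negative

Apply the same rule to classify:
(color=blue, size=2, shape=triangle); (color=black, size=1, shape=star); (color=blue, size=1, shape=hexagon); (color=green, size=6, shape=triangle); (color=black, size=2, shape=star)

Looking at the examples, the only property every 'Positive' case has and every 'Negative' case lacks is: color is green.
(color=blue, size=2, shape=triangle): color is blue, does not fit → Negative. (color=black, size=1, shape=star): color is black, does not fit → Negative. (color=blue, size=1, shape=hexagon): color is blue, does not fit → Negative. (color=green, size=6, shape=triangle): color is green, passes → Positive. (color=black, size=2, shape=star): color is black, does not fit → Negative.

Negative, Negative, Negative, Positive, Negative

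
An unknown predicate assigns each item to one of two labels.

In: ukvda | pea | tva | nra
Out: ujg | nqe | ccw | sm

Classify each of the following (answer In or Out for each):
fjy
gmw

Out, Out

The rule appears to be: contains 'a'.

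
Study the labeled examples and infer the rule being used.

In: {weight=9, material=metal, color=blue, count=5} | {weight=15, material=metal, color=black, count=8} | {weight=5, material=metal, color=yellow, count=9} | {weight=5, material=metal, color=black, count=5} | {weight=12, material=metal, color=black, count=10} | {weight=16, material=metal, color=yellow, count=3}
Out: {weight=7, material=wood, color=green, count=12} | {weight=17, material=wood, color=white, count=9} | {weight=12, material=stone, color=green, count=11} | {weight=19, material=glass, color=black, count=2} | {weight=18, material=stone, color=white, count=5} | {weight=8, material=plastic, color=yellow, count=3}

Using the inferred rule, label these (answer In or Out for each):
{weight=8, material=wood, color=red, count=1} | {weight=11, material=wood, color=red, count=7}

Out, Out

'In' ⟺ material is metal.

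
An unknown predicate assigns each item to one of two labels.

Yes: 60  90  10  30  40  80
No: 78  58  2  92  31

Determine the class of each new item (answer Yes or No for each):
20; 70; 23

Rule: multiple of 5. This holds for each 'Yes' example and fails for each 'No' one.

Yes, Yes, No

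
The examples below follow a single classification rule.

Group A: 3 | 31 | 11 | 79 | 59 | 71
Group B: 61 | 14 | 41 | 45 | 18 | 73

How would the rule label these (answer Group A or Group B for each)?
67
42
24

One predicate separates the groups cleanly: ≡ 3 (mod 4).
67: Group A (67 mod 4 = 3).
42: Group B (42 mod 4 = 2).
24: Group B (24 mod 4 = 0).

Group A, Group B, Group B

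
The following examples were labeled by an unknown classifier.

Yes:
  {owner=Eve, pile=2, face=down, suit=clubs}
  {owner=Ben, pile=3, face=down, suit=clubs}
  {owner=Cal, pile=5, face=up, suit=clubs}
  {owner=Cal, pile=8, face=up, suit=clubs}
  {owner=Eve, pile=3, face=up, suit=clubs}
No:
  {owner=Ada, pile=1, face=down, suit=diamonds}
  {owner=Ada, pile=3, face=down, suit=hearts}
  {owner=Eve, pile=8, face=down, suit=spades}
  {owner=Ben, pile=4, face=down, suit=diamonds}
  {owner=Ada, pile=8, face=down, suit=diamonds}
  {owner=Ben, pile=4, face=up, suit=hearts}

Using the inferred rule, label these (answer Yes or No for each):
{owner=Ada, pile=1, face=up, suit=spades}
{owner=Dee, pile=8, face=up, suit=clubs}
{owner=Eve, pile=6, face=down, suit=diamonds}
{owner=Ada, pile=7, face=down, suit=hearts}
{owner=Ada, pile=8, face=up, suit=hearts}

'Yes' ⟺ suit is clubs.
{owner=Ada, pile=1, face=up, suit=spades}: suit is spades, does not satisfy this → No. {owner=Dee, pile=8, face=up, suit=clubs}: suit is clubs, has this property → Yes. {owner=Eve, pile=6, face=down, suit=diamonds}: suit is diamonds, does not satisfy this → No. {owner=Ada, pile=7, face=down, suit=hearts}: suit is hearts, does not satisfy this → No. {owner=Ada, pile=8, face=up, suit=hearts}: suit is hearts, does not satisfy this → No.

No, Yes, No, No, No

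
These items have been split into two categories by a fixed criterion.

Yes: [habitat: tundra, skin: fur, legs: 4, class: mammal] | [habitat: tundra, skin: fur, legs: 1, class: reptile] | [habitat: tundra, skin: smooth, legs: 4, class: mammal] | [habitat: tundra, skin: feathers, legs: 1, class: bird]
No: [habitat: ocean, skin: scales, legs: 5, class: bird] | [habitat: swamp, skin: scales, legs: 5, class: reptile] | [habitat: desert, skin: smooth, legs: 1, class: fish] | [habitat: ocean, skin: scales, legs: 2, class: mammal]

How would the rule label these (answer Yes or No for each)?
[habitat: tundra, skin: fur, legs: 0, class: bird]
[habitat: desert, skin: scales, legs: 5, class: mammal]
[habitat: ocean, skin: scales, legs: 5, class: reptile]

The pattern is that an item is 'Yes' exactly when: habitat is tundra.
[habitat: tundra, skin: fur, legs: 0, class: bird] → habitat is tundra → Yes.
[habitat: desert, skin: scales, legs: 5, class: mammal] → habitat is desert → No.
[habitat: ocean, skin: scales, legs: 5, class: reptile] → habitat is ocean → No.

Yes, No, No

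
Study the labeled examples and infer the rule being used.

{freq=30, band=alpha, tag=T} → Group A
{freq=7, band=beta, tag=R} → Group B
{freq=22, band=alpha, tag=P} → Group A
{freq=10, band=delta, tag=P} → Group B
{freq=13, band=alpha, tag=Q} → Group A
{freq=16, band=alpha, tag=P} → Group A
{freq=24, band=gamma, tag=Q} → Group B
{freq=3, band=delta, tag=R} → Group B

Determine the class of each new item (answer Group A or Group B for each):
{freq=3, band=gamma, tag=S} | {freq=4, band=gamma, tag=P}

Group B, Group B

One predicate separates the groups cleanly: band is alpha.
{freq=3, band=gamma, tag=S} — band is gamma, hence Group B.
{freq=4, band=gamma, tag=P} — band is gamma, hence Group B.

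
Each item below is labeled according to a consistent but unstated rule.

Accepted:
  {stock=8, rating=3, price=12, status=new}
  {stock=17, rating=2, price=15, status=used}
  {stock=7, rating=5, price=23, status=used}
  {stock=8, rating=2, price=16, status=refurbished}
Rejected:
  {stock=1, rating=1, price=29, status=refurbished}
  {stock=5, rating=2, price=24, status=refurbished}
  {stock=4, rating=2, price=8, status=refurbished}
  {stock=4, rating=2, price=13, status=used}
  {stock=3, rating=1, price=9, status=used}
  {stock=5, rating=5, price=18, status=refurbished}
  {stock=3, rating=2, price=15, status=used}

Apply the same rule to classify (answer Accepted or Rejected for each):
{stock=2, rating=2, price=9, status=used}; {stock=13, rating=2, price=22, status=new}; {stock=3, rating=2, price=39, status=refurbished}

Rejected, Accepted, Rejected

Every 'Accepted' example satisfies: stock ≥ 7. None of the 'Rejected' examples do.
{stock=2, rating=2, price=9, status=used}: Rejected (stock = 2).
{stock=13, rating=2, price=22, status=new}: Accepted (stock = 13).
{stock=3, rating=2, price=39, status=refurbished}: Rejected (stock = 3).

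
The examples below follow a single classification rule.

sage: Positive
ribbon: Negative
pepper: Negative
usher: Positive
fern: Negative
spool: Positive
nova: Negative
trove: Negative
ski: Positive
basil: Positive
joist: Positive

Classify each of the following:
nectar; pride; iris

Negative, Negative, Positive

Rule: contains 's'. This holds for each 'Positive' example and fails for each 'Negative' one.
nectar — no 's', hence Negative.
pride — no 's', hence Negative.
iris — has 's', hence Positive.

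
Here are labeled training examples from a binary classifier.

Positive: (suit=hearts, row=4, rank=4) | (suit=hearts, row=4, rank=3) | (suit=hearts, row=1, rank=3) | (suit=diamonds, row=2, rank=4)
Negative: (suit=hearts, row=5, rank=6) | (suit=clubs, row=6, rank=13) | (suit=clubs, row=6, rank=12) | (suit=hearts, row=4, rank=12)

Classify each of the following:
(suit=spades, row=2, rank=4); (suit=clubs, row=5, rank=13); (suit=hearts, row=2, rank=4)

Positive, Negative, Positive

A rule that fits every label: rank ≤ 4 — true of each 'Positive' example, false of each 'Negative' one.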